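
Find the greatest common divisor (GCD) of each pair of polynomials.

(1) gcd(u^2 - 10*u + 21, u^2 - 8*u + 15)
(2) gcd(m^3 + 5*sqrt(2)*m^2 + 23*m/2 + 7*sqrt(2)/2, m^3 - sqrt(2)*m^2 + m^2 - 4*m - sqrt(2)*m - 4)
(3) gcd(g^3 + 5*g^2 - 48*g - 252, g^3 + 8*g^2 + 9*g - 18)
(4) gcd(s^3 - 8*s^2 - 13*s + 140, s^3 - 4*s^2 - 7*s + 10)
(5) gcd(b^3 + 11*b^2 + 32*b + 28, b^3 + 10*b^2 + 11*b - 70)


(1) = u - 3
(2) = gcd((m + sqrt(2)/2)*(m + sqrt(2))*(m + 7*sqrt(2)/2), (m + 1)*(m - 2*sqrt(2))*(m + sqrt(2))) = m + sqrt(2)
(3) = g + 6
(4) = gcd((s - 7)*(s - 5)*(s + 4), (s - 5)*(s - 1)*(s + 2)) = s - 5
(5) = gcd((b + 2)^2*(b + 7), (b - 2)*(b + 5)*(b + 7)) = b + 7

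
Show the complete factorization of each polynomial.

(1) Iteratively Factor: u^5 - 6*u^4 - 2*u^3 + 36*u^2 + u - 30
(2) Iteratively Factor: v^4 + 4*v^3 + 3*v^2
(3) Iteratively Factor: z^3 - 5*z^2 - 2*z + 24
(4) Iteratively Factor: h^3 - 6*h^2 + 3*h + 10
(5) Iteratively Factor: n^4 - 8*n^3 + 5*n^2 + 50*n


(1) = (u - 5)*(u^4 - u^3 - 7*u^2 + u + 6) = (u - 5)*(u - 3)*(u^3 + 2*u^2 - u - 2) = (u - 5)*(u - 3)*(u + 1)*(u^2 + u - 2) = (u - 5)*(u - 3)*(u + 1)*(u + 2)*(u - 1)
(2) = (v + 3)*(v^3 + v^2) = v*(v + 3)*(v^2 + v) = v*(v + 1)*(v + 3)*(v)
(3) = (z - 4)*(z^2 - z - 6) = (z - 4)*(z - 3)*(z + 2)
(4) = (h + 1)*(h^2 - 7*h + 10) = (h - 5)*(h + 1)*(h - 2)
(5) = (n - 5)*(n^3 - 3*n^2 - 10*n) = (n - 5)*(n + 2)*(n^2 - 5*n) = n*(n - 5)*(n + 2)*(n - 5)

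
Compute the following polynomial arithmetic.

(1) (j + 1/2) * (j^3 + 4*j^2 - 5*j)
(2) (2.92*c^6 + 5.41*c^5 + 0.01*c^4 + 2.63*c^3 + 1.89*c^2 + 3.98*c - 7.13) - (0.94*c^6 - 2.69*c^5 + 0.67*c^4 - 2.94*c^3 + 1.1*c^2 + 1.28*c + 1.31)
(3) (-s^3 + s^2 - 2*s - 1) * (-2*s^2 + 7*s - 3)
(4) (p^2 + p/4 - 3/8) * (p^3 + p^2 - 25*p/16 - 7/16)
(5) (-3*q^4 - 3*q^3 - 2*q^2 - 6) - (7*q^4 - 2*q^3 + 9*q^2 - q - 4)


(1) = j^4 + 9*j^3/2 - 3*j^2 - 5*j/2
(2) = 1.98*c^6 + 8.1*c^5 - 0.66*c^4 + 5.57*c^3 + 0.79*c^2 + 2.7*c - 8.44
(3) = 2*s^5 - 9*s^4 + 14*s^3 - 15*s^2 - s + 3
(4) = p^5 + 5*p^4/4 - 27*p^3/16 - 77*p^2/64 + 61*p/128 + 21/128
(5) = -10*q^4 - q^3 - 11*q^2 + q - 2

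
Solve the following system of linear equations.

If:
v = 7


Then:
v = 7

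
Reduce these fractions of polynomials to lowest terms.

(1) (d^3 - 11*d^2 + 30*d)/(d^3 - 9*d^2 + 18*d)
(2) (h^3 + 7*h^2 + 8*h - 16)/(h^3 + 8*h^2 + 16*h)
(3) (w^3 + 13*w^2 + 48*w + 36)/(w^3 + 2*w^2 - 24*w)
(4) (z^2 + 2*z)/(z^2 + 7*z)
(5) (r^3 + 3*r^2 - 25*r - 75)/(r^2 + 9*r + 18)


(1) = (d - 5)/(d - 3)
(2) = (h - 1)/h
(3) = (w^2 + 7*w + 6)/(w^2 - 4*w)
(4) = (z + 2)/(z + 7)
(5) = (r^2 - 25)/(r + 6)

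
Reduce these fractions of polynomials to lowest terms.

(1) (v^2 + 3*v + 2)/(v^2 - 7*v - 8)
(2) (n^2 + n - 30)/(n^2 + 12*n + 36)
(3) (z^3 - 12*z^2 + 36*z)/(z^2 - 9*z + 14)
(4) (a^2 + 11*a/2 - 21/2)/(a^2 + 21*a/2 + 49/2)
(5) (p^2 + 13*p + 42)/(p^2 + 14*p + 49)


(1) = (v + 2)/(v - 8)
(2) = (n - 5)/(n + 6)
(3) = (z^3 - 12*z^2 + 36*z)/(z^2 - 9*z + 14)
(4) = (2*a - 3)/(2*a + 7)
(5) = (p + 6)/(p + 7)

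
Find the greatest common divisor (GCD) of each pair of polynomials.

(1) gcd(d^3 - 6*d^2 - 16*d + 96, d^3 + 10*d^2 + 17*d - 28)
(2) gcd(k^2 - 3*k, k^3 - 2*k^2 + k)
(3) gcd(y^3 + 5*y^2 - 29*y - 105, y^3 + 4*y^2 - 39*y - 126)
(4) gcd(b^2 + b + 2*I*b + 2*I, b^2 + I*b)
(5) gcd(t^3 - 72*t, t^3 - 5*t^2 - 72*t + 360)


(1) = gcd((d - 6)*(d - 4)*(d + 4), (d - 1)*(d + 4)*(d + 7)) = d + 4
(2) = gcd(k*(k - 3), k*(k - 1)^2) = k
(3) = y^2 + 10*y + 21
(4) = 1
(5) = gcd(t*(t - 6*sqrt(2))*(t + 6*sqrt(2)), (t - 5)*(t - 6*sqrt(2))*(t + 6*sqrt(2))) = t^2 - 72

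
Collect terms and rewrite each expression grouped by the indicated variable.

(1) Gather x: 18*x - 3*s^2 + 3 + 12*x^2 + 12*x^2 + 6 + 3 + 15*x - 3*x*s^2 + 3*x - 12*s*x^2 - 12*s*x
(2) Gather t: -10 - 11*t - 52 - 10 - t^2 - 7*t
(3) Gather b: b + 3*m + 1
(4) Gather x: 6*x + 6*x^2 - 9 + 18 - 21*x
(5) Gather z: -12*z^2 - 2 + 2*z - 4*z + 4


(1) = -3*s^2 + x^2*(24 - 12*s) + x*(-3*s^2 - 12*s + 36) + 12
(2) = -t^2 - 18*t - 72
(3) = b + 3*m + 1
(4) = 6*x^2 - 15*x + 9
(5) = -12*z^2 - 2*z + 2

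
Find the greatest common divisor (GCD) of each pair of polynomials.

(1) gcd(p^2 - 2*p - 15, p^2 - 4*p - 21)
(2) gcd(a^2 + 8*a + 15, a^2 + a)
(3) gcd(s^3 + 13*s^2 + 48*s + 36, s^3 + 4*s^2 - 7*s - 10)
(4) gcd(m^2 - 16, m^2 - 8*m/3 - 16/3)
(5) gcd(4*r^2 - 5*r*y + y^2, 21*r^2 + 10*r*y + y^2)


(1) = p + 3
(2) = 1
(3) = gcd((s + 1)*(s + 6)^2, (s - 2)*(s + 1)*(s + 5)) = s + 1
(4) = gcd((m - 4)*(m + 4), (m - 4)*(m + 4/3)) = m - 4
(5) = gcd((-4*r + y)*(-r + y), (3*r + y)*(7*r + y)) = 1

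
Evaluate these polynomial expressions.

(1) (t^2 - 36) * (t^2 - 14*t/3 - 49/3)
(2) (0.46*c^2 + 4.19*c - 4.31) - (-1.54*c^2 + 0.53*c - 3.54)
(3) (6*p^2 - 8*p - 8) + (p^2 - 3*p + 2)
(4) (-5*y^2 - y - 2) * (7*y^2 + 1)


(1) = t^4 - 14*t^3/3 - 157*t^2/3 + 168*t + 588
(2) = 2.0*c^2 + 3.66*c - 0.77
(3) = 7*p^2 - 11*p - 6
(4) = -35*y^4 - 7*y^3 - 19*y^2 - y - 2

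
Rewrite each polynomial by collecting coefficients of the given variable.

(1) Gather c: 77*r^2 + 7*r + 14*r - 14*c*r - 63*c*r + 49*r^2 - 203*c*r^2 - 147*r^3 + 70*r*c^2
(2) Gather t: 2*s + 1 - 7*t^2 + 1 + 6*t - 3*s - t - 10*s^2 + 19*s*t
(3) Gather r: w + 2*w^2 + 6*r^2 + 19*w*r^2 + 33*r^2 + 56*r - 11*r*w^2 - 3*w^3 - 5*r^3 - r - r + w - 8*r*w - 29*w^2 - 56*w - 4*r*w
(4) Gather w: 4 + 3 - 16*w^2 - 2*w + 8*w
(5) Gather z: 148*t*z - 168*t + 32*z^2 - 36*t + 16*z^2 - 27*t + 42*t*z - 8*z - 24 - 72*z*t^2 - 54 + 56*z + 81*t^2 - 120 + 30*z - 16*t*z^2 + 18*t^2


(1) = 70*c^2*r + c*(-203*r^2 - 77*r) - 147*r^3 + 126*r^2 + 21*r
(2) = -10*s^2 - s - 7*t^2 + t*(19*s + 5) + 2
(3) = -5*r^3 + r^2*(19*w + 39) + r*(-11*w^2 - 12*w + 54) - 3*w^3 - 27*w^2 - 54*w
(4) = -16*w^2 + 6*w + 7
(5) = 99*t^2 - 231*t + z^2*(48 - 16*t) + z*(-72*t^2 + 190*t + 78) - 198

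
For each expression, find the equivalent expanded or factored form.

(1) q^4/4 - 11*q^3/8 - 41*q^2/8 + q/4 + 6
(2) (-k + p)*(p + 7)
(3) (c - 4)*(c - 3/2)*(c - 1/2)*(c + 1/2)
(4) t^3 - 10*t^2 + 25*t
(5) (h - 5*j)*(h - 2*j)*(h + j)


(1) = (q/4 + 1/2)*(q - 8)*(q - 1)*(q + 3/2)
(2) = -k*p - 7*k + p^2 + 7*p
(3) = c^4 - 11*c^3/2 + 23*c^2/4 + 11*c/8 - 3/2
(4) = t*(t - 5)^2
(5) = h^3 - 6*h^2*j + 3*h*j^2 + 10*j^3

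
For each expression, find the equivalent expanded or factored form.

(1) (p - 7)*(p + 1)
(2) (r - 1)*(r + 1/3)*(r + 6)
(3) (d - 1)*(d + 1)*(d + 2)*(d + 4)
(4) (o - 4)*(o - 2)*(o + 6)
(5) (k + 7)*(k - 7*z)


(1) = p^2 - 6*p - 7
(2) = r^3 + 16*r^2/3 - 13*r/3 - 2
(3) = d^4 + 6*d^3 + 7*d^2 - 6*d - 8
(4) = o^3 - 28*o + 48
(5) = k^2 - 7*k*z + 7*k - 49*z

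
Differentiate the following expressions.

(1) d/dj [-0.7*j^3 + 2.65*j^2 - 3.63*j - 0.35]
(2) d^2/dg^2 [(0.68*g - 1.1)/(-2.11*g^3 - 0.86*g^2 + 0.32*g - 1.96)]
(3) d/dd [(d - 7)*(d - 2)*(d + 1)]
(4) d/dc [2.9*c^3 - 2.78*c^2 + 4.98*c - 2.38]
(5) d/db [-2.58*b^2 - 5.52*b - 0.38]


(1) = -2.1*j^2 + 5.3*j - 3.63
(2) = (-18.164568*g^5 + 51.364152*g^4 + 30.012832*g^3 + 34.171536*g^2 - 22.234032*g - 4.336032)/(9.393931*g^9 + 11.486418*g^8 + 0.407652*g^7 + 23.330372*g^6 + 21.277872*g^5 - 3.327312*g^4 + 21.048208*g^3 + 10.51344*g^2 - 3.687936*g + 7.529536)
(3) = 3*d^2 - 16*d + 5
(4) = 8.7*c^2 - 5.56*c + 4.98
(5) = -5.16*b - 5.52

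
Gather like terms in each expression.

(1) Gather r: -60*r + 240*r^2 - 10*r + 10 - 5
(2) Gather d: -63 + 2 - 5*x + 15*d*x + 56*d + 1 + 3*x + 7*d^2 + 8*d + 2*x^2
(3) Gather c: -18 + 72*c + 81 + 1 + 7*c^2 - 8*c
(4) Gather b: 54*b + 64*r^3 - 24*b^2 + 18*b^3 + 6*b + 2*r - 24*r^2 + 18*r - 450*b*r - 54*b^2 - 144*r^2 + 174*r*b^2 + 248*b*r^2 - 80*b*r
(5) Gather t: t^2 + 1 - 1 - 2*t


(1) = 240*r^2 - 70*r + 5
(2) = 7*d^2 + d*(15*x + 64) + 2*x^2 - 2*x - 60
(3) = 7*c^2 + 64*c + 64
(4) = 18*b^3 + b^2*(174*r - 78) + b*(248*r^2 - 530*r + 60) + 64*r^3 - 168*r^2 + 20*r
(5) = t^2 - 2*t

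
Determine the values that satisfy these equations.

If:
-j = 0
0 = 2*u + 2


Then:
j = 0
u = -1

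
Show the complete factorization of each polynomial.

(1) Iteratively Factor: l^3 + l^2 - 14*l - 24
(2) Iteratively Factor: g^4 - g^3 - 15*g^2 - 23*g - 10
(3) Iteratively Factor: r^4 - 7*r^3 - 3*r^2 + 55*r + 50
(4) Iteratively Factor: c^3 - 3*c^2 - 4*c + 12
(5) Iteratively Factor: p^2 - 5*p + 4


(1) = (l - 4)*(l^2 + 5*l + 6) = (l - 4)*(l + 3)*(l + 2)
(2) = (g + 1)*(g^3 - 2*g^2 - 13*g - 10) = (g - 5)*(g + 1)*(g^2 + 3*g + 2) = (g - 5)*(g + 1)*(g + 2)*(g + 1)
(3) = (r + 2)*(r^3 - 9*r^2 + 15*r + 25) = (r - 5)*(r + 2)*(r^2 - 4*r - 5) = (r - 5)^2*(r + 2)*(r + 1)
(4) = (c - 2)*(c^2 - c - 6) = (c - 2)*(c + 2)*(c - 3)
(5) = (p - 4)*(p - 1)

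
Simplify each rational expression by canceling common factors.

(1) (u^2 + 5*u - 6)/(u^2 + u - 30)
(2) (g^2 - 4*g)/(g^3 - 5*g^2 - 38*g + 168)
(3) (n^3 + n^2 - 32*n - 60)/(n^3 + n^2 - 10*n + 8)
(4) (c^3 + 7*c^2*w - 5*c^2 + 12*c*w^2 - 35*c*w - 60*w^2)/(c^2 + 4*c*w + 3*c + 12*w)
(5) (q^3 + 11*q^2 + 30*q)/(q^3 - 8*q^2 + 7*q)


(1) = (u - 1)/(u - 5)
(2) = g/(g^2 - g - 42)
(3) = (n^3 + n^2 - 32*n - 60)/(n^3 + n^2 - 10*n + 8)
(4) = (c^2 + 3*c*w - 5*c - 15*w)/(c + 3)
(5) = (q^2 + 11*q + 30)/(q^2 - 8*q + 7)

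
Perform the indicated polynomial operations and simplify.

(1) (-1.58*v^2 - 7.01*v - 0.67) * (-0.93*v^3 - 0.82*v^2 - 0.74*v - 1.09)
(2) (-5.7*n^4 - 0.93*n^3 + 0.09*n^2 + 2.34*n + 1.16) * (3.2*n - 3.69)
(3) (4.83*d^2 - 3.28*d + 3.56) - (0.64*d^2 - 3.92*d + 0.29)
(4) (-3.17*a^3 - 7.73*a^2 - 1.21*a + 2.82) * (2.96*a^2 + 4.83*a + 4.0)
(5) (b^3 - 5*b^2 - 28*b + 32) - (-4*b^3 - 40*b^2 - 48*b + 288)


(1) = 1.4694*v^5 + 7.8149*v^4 + 7.5405*v^3 + 7.459*v^2 + 8.1367*v + 0.7303
(2) = -18.24*n^5 + 18.057*n^4 + 3.7197*n^3 + 7.1559*n^2 - 4.9226*n - 4.2804
(3) = 4.19*d^2 + 0.64*d + 3.27
(4) = -9.3832*a^5 - 38.1919*a^4 - 53.5975*a^3 - 28.4171*a^2 + 8.7806*a + 11.28
(5) = 5*b^3 + 35*b^2 + 20*b - 256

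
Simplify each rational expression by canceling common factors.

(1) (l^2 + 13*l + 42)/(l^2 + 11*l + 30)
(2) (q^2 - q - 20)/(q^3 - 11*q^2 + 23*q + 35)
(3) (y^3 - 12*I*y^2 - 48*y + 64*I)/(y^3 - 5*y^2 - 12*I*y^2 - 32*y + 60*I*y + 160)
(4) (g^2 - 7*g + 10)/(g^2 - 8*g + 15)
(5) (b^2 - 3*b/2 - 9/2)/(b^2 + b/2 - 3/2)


(1) = (l + 7)/(l + 5)
(2) = (q + 4)/(q^2 - 6*q - 7)
(3) = (y^2 - 8*I*y - 16)/(y^2 + y*(-5 - 8*I) + 40*I)
(4) = (g - 2)/(g - 3)
(5) = (b - 3)/(b - 1)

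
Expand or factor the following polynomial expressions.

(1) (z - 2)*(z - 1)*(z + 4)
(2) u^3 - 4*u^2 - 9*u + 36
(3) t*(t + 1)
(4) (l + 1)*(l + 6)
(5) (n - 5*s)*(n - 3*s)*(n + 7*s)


(1) = z^3 + z^2 - 10*z + 8
(2) = (u - 4)*(u - 3)*(u + 3)
(3) = t^2 + t
(4) = l^2 + 7*l + 6
(5) = n^3 - n^2*s - 41*n*s^2 + 105*s^3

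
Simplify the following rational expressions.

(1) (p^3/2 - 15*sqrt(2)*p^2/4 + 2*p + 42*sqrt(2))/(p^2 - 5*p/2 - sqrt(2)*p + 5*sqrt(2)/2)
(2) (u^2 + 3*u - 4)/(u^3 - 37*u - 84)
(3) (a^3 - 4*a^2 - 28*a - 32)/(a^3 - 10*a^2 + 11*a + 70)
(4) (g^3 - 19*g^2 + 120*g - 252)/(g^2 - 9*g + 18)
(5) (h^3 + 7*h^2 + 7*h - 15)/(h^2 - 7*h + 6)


(1) = (4*p^3 - 30*sqrt(2)*p^2 + 16*p + 336*sqrt(2))/(8*p^2 + p*(-20 - 8*sqrt(2)) + 20*sqrt(2))
(2) = (u - 1)/(u^2 - 4*u - 21)
(3) = (a^2 - 6*a - 16)/(a^2 - 12*a + 35)
(4) = (g^2 - 13*g + 42)/(g - 3)
(5) = (h^2 + 8*h + 15)/(h - 6)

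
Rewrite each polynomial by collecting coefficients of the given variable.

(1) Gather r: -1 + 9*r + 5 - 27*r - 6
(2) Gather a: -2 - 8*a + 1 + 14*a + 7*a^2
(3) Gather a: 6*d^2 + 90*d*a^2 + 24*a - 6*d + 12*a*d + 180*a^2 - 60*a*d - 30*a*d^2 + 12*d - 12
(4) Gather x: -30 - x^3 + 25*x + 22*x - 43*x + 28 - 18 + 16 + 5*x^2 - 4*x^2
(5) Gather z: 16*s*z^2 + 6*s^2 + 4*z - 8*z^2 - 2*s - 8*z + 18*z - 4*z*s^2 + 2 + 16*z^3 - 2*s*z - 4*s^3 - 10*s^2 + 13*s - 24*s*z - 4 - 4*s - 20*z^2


(1) = -18*r - 2
(2) = 7*a^2 + 6*a - 1
(3) = a^2*(90*d + 180) + a*(-30*d^2 - 48*d + 24) + 6*d^2 + 6*d - 12
(4) = -x^3 + x^2 + 4*x - 4
(5) = -4*s^3 - 4*s^2 + 7*s + 16*z^3 + z^2*(16*s - 28) + z*(-4*s^2 - 26*s + 14) - 2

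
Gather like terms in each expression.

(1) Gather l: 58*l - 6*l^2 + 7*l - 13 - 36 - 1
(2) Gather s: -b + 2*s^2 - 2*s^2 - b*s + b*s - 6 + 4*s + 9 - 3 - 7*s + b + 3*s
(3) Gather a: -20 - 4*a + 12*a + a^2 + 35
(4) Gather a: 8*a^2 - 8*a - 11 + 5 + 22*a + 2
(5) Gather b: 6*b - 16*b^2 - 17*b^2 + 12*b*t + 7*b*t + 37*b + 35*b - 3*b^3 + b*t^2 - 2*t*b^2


(1) = -6*l^2 + 65*l - 50
(2) = 0
(3) = a^2 + 8*a + 15
(4) = 8*a^2 + 14*a - 4
(5) = -3*b^3 + b^2*(-2*t - 33) + b*(t^2 + 19*t + 78)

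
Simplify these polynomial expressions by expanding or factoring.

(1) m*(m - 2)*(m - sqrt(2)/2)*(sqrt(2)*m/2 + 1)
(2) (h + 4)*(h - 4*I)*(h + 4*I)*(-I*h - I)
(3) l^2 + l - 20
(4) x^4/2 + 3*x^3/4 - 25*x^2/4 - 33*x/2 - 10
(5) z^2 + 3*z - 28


(1) = sqrt(2)*m^4/2 - sqrt(2)*m^3 + m^3/2 - m^2 - sqrt(2)*m^2/2 + sqrt(2)*m
(2) = -I*h^4 - 5*I*h^3 - 20*I*h^2 - 80*I*h - 64*I
(3) = (l - 4)*(l + 5)
(4) = (x/2 + 1)*(x - 4)*(x + 1)*(x + 5/2)
(5) = (z - 4)*(z + 7)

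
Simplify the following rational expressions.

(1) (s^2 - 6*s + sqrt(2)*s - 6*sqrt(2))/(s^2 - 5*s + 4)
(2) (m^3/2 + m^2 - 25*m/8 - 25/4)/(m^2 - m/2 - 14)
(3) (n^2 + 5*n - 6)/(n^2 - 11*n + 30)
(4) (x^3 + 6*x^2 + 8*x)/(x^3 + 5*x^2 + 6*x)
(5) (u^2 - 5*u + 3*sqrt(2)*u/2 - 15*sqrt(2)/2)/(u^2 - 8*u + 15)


(1) = (s^2 + s*(-6 + sqrt(2)) - 6*sqrt(2))/(s^2 - 5*s + 4)
(2) = (4*m^3 + 8*m^2 - 25*m - 50)/(8*m^2 - 4*m - 112)
(3) = (n^2 + 5*n - 6)/(n^2 - 11*n + 30)
(4) = (x + 4)/(x + 3)
(5) = (2*u + 3*sqrt(2))/(2*u - 6)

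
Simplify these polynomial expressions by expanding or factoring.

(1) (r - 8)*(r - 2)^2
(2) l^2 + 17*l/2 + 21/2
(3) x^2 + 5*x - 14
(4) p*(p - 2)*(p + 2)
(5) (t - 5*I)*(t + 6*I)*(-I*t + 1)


(1) = r^3 - 12*r^2 + 36*r - 32
(2) = (l + 3/2)*(l + 7)
(3) = (x - 2)*(x + 7)
(4) = p^3 - 4*p
(5) = -I*t^3 + 2*t^2 - 29*I*t + 30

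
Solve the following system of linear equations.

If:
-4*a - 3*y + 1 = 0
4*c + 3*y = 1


Then:
a = 1/4 - 3*y/4
c = 1/4 - 3*y/4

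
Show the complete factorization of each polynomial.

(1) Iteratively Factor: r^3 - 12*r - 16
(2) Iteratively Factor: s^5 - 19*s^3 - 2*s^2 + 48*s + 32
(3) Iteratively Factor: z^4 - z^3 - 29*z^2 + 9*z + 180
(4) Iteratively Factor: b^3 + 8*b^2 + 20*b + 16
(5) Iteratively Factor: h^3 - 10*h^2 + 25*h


(1) = (r + 2)*(r^2 - 2*r - 8) = (r + 2)^2*(r - 4)
(2) = (s + 4)*(s^4 - 4*s^3 - 3*s^2 + 10*s + 8) = (s + 1)*(s + 4)*(s^3 - 5*s^2 + 2*s + 8) = (s - 4)*(s + 1)*(s + 4)*(s^2 - s - 2) = (s - 4)*(s + 1)^2*(s + 4)*(s - 2)
(3) = (z + 4)*(z^3 - 5*z^2 - 9*z + 45) = (z - 5)*(z + 4)*(z^2 - 9) = (z - 5)*(z - 3)*(z + 4)*(z + 3)
(4) = (b + 2)*(b^2 + 6*b + 8) = (b + 2)^2*(b + 4)
(5) = (h - 5)*(h^2 - 5*h) = (h - 5)^2*(h)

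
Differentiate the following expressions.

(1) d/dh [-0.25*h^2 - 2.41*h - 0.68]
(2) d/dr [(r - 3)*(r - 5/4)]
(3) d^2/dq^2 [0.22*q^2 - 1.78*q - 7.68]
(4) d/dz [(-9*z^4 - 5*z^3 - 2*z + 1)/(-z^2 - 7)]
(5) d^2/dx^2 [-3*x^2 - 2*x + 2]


(1) = -0.5*h - 2.41
(2) = 2*r - 17/4
(3) = 0.440000000000000
(4) = (18*z^5 + 5*z^4 + 252*z^3 + 103*z^2 + 2*z + 14)/(z^4 + 14*z^2 + 49)
(5) = -6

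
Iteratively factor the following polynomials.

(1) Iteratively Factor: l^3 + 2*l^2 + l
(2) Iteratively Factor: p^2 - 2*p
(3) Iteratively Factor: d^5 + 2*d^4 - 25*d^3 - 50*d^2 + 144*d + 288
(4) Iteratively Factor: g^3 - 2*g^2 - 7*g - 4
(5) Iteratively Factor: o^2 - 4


(1) = (l + 1)*(l^2 + l) = l*(l + 1)*(l + 1)
(2) = (p)*(p - 2)
(3) = (d - 4)*(d^4 + 6*d^3 - d^2 - 54*d - 72) = (d - 4)*(d - 3)*(d^3 + 9*d^2 + 26*d + 24) = (d - 4)*(d - 3)*(d + 4)*(d^2 + 5*d + 6) = (d - 4)*(d - 3)*(d + 2)*(d + 4)*(d + 3)
(4) = (g + 1)*(g^2 - 3*g - 4) = (g - 4)*(g + 1)*(g + 1)
(5) = (o + 2)*(o - 2)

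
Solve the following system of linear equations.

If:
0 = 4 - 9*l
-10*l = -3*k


Then:
k = 40/27
l = 4/9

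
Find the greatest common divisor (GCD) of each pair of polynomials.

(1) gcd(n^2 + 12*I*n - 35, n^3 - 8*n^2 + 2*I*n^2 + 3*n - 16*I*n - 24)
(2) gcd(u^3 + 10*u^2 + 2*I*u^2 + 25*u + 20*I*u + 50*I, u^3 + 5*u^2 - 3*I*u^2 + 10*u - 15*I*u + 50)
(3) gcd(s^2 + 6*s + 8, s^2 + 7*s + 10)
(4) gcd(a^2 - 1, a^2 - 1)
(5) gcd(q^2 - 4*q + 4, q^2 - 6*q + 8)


(1) = 1
(2) = u^2 + u*(5 + 2*I) + 10*I
(3) = gcd((s + 2)*(s + 4), (s + 2)*(s + 5)) = s + 2
(4) = gcd((a - 1)*(a + 1), (a - 1)*(a + 1)) = a^2 - 1
(5) = gcd((q - 2)^2, (q - 4)*(q - 2)) = q - 2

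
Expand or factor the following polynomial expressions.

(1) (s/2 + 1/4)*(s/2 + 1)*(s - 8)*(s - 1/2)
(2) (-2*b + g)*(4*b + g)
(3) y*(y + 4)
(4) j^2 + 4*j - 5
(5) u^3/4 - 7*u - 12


(1) = s^4/4 - 3*s^3/2 - 65*s^2/16 + 3*s/8 + 1
(2) = -8*b^2 + 2*b*g + g^2
(3) = y^2 + 4*y
(4) = (j - 1)*(j + 5)
(5) = (u/4 + 1)*(u - 6)*(u + 2)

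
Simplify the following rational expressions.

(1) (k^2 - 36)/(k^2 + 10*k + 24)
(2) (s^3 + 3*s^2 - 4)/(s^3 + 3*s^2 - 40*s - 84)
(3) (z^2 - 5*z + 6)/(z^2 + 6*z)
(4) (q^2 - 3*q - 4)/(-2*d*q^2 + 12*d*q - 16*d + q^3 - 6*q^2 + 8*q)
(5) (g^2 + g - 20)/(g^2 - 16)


(1) = (k - 6)/(k + 4)
(2) = (s^2 + s - 2)/(s^2 + s - 42)
(3) = (z^2 - 5*z + 6)/(z^2 + 6*z)
(4) = (q + 1)/(-2*d*q + 4*d + q^2 - 2*q)
(5) = (g + 5)/(g + 4)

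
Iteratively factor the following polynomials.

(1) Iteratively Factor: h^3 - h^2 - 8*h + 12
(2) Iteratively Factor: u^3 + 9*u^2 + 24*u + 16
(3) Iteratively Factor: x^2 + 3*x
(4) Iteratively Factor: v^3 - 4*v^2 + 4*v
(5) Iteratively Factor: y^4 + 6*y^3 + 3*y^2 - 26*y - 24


(1) = (h - 2)*(h^2 + h - 6) = (h - 2)^2*(h + 3)
(2) = (u + 4)*(u^2 + 5*u + 4) = (u + 1)*(u + 4)*(u + 4)
(3) = (x)*(x + 3)
(4) = (v - 2)*(v^2 - 2*v) = (v - 2)^2*(v)
(5) = (y + 4)*(y^3 + 2*y^2 - 5*y - 6) = (y + 3)*(y + 4)*(y^2 - y - 2) = (y + 1)*(y + 3)*(y + 4)*(y - 2)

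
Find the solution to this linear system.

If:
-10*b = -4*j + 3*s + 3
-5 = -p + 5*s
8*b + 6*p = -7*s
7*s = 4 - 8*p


Then:
b = -39/188
j = -129/376
p = 55/47
s = -36/47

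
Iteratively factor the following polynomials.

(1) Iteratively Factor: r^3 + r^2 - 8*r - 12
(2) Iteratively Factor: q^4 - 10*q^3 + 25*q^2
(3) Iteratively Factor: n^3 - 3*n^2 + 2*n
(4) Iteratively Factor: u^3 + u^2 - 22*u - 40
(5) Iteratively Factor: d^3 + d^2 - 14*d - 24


(1) = (r + 2)*(r^2 - r - 6) = (r + 2)^2*(r - 3)
(2) = (q - 5)*(q^3 - 5*q^2) = q*(q - 5)*(q^2 - 5*q) = q^2*(q - 5)*(q - 5)
(3) = (n - 1)*(n^2 - 2*n) = n*(n - 1)*(n - 2)
(4) = (u + 4)*(u^2 - 3*u - 10) = (u - 5)*(u + 4)*(u + 2)
(5) = (d + 2)*(d^2 - d - 12) = (d - 4)*(d + 2)*(d + 3)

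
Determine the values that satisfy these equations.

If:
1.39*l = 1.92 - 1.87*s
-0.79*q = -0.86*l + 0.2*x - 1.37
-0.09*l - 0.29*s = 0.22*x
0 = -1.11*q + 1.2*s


Then:
l = -0.55
q = 1.55
s = 1.44
x = -1.67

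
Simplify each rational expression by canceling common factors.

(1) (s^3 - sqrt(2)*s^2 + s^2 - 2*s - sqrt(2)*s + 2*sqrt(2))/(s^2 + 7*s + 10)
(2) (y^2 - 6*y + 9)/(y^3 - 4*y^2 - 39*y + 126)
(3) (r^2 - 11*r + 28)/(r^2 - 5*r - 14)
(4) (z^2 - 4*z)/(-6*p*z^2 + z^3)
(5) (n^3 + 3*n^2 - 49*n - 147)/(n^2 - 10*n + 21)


(1) = (s^2 + s*(-sqrt(2) - 1) + sqrt(2))/(s + 5)
(2) = (y - 3)/(y^2 - y - 42)
(3) = (r - 4)/(r + 2)
(4) = (z - 4)/(-6*p*z + z^2)
(5) = (n^2 + 10*n + 21)/(n - 3)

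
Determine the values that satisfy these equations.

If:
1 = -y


Then:
y = -1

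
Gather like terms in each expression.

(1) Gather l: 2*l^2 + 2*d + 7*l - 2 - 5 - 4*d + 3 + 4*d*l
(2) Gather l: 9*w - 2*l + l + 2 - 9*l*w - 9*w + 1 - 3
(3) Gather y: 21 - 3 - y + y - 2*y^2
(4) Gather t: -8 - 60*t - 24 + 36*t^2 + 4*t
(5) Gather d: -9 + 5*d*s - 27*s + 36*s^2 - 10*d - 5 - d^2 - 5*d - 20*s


(1) = -2*d + 2*l^2 + l*(4*d + 7) - 4
(2) = l*(-9*w - 1)
(3) = 18 - 2*y^2
(4) = 36*t^2 - 56*t - 32
(5) = -d^2 + d*(5*s - 15) + 36*s^2 - 47*s - 14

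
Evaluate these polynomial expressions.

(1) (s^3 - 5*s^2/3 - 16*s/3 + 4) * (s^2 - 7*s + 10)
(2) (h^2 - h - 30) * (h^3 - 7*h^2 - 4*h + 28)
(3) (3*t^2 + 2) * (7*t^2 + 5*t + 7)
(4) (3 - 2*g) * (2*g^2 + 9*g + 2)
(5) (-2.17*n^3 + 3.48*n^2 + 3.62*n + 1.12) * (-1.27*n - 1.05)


(1) = s^5 - 26*s^4/3 + 49*s^3/3 + 74*s^2/3 - 244*s/3 + 40
(2) = h^5 - 8*h^4 - 27*h^3 + 242*h^2 + 92*h - 840
(3) = 21*t^4 + 15*t^3 + 35*t^2 + 10*t + 14
(4) = -4*g^3 - 12*g^2 + 23*g + 6
(5) = 2.7559*n^4 - 2.1411*n^3 - 8.2514*n^2 - 5.2234*n - 1.176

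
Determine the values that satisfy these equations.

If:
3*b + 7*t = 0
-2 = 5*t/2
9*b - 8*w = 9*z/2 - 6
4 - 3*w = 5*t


Then:
b = 28/15
t = -4/5
w = 8/3
z = 44/135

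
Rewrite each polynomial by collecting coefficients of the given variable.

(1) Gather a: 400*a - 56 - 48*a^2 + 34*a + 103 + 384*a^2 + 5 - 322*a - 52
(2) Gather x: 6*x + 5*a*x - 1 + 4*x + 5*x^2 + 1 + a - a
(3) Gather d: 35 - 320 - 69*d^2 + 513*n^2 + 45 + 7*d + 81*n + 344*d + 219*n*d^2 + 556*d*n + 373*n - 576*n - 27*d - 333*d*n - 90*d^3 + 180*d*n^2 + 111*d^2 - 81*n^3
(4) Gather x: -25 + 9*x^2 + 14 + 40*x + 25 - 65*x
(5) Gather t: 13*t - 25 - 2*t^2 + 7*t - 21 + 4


(1) = 336*a^2 + 112*a
(2) = 5*x^2 + x*(5*a + 10)
(3) = -90*d^3 + d^2*(219*n + 42) + d*(180*n^2 + 223*n + 324) - 81*n^3 + 513*n^2 - 122*n - 240
(4) = 9*x^2 - 25*x + 14
(5) = -2*t^2 + 20*t - 42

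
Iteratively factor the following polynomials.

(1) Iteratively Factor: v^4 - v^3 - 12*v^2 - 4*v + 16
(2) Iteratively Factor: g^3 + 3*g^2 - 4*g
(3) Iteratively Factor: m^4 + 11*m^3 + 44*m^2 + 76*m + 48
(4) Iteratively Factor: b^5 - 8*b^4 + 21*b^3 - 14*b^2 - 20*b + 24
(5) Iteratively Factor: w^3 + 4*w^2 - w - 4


(1) = (v + 2)*(v^3 - 3*v^2 - 6*v + 8) = (v + 2)^2*(v^2 - 5*v + 4) = (v - 4)*(v + 2)^2*(v - 1)
(2) = (g - 1)*(g^2 + 4*g) = (g - 1)*(g + 4)*(g)
(3) = (m + 4)*(m^3 + 7*m^2 + 16*m + 12) = (m + 2)*(m + 4)*(m^2 + 5*m + 6) = (m + 2)^2*(m + 4)*(m + 3)
(4) = (b - 2)*(b^4 - 6*b^3 + 9*b^2 + 4*b - 12) = (b - 2)*(b + 1)*(b^3 - 7*b^2 + 16*b - 12) = (b - 3)*(b - 2)*(b + 1)*(b^2 - 4*b + 4) = (b - 3)*(b - 2)^2*(b + 1)*(b - 2)
(5) = (w + 1)*(w^2 + 3*w - 4) = (w + 1)*(w + 4)*(w - 1)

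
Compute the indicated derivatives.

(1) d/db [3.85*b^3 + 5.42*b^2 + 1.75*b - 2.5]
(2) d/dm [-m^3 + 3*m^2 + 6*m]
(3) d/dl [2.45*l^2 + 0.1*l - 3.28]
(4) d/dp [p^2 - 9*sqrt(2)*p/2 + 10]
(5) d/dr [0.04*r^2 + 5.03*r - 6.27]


(1) = 11.55*b^2 + 10.84*b + 1.75
(2) = -3*m^2 + 6*m + 6
(3) = 4.9*l + 0.1
(4) = 2*p - 9*sqrt(2)/2
(5) = 0.08*r + 5.03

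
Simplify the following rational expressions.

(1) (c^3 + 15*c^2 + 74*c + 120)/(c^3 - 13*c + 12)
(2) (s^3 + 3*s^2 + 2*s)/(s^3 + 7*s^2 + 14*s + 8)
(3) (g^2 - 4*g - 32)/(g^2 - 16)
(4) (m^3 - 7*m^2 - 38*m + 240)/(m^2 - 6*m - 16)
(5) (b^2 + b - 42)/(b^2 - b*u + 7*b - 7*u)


(1) = (c^2 + 11*c + 30)/(c^2 - 4*c + 3)
(2) = s/(s + 4)
(3) = (g - 8)/(g - 4)
(4) = (m^2 + m - 30)/(m + 2)
(5) = (6 - b)/(-b + u)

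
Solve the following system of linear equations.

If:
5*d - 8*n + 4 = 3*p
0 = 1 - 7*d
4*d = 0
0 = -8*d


Then:
No Solution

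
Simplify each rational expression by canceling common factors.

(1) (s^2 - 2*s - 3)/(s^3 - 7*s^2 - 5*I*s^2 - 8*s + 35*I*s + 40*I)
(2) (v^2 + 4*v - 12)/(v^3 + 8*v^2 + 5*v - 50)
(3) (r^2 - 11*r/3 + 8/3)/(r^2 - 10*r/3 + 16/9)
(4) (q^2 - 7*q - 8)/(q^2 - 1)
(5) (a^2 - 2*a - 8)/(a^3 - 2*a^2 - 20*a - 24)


(1) = (s - 3)/(s^2 + s*(-8 - 5*I) + 40*I)
(2) = (v + 6)/(v^2 + 10*v + 25)
(3) = (3*r - 3)/(3*r - 2)
(4) = (q - 8)/(q - 1)
(5) = (a - 4)/(a^2 - 4*a - 12)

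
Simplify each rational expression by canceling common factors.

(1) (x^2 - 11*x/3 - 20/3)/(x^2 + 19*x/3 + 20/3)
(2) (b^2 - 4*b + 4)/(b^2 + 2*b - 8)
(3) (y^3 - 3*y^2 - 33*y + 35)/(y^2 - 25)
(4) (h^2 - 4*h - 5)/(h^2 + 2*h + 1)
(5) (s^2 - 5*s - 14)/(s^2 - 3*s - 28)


(1) = (x - 5)/(x + 5)
(2) = (b - 2)/(b + 4)
(3) = (y^2 - 8*y + 7)/(y - 5)
(4) = (h - 5)/(h + 1)
(5) = (s + 2)/(s + 4)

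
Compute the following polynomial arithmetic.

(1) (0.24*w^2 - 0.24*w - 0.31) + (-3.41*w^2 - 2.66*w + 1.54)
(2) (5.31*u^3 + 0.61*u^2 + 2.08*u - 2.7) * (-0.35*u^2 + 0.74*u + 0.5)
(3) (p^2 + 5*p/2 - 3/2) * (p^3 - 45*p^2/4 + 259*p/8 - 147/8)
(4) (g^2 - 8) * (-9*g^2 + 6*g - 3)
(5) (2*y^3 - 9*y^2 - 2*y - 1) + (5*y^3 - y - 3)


(1) = -3.17*w^2 - 2.9*w + 1.23
(2) = -1.8585*u^5 + 3.7159*u^4 + 2.3784*u^3 + 2.7892*u^2 - 0.958*u - 1.35
(3) = p^5 - 35*p^4/4 + 11*p^3/4 + 1271*p^2/16 - 189*p/2 + 441/16
(4) = -9*g^4 + 6*g^3 + 69*g^2 - 48*g + 24
(5) = 7*y^3 - 9*y^2 - 3*y - 4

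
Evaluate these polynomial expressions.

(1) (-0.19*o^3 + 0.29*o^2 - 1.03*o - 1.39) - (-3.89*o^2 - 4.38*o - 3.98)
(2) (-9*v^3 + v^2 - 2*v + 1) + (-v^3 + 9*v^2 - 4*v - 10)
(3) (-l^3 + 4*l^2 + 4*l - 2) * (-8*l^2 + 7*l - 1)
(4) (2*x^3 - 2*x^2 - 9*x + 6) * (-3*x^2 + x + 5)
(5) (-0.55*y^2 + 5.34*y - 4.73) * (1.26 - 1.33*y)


(1) = -0.19*o^3 + 4.18*o^2 + 3.35*o + 2.59
(2) = -10*v^3 + 10*v^2 - 6*v - 9
(3) = 8*l^5 - 39*l^4 - 3*l^3 + 40*l^2 - 18*l + 2
(4) = -6*x^5 + 8*x^4 + 35*x^3 - 37*x^2 - 39*x + 30
(5) = 0.7315*y^3 - 7.7952*y^2 + 13.0193*y - 5.9598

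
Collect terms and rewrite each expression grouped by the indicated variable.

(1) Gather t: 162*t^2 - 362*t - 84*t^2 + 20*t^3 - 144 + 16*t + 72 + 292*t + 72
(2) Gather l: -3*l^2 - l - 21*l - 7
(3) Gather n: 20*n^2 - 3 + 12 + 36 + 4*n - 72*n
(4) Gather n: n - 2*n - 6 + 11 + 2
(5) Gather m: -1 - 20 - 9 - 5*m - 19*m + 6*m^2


(1) = 20*t^3 + 78*t^2 - 54*t
(2) = -3*l^2 - 22*l - 7
(3) = 20*n^2 - 68*n + 45
(4) = 7 - n
(5) = 6*m^2 - 24*m - 30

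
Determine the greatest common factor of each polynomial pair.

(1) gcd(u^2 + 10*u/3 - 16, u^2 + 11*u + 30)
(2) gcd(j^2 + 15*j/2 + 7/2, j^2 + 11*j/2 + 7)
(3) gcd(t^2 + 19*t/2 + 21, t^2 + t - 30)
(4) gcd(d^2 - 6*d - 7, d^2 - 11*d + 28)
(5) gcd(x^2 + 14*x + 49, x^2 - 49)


(1) = u + 6
(2) = 1
(3) = gcd((t + 7/2)*(t + 6), (t - 5)*(t + 6)) = t + 6
(4) = d - 7
(5) = x + 7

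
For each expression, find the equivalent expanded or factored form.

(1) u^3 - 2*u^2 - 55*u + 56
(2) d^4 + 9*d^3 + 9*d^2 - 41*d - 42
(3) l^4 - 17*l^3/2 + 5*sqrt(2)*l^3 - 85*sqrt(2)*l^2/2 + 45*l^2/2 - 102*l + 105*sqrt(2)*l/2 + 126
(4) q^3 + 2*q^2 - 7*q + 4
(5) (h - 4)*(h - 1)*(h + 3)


(1) = (u - 8)*(u - 1)*(u + 7)
(2) = (d - 2)*(d + 1)*(d + 3)*(d + 7)
(3) = (l - 7)*(l - 3/2)*(l + 2*sqrt(2))*(l + 3*sqrt(2))
(4) = (q - 1)^2*(q + 4)
(5) = h^3 - 2*h^2 - 11*h + 12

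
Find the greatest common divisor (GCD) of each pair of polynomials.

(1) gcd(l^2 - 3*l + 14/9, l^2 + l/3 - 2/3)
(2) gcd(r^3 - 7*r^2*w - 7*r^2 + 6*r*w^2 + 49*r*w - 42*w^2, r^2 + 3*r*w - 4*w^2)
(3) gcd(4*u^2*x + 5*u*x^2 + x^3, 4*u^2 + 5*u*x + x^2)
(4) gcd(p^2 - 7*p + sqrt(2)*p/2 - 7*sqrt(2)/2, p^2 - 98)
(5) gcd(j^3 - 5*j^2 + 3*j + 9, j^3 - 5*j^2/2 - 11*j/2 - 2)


(1) = l - 2/3
(2) = gcd((r - 7)*(r - 6*w)*(r - w), (r - w)*(r + 4*w)) = r - w
(3) = gcd(x*(u + x)*(4*u + x), (u + x)*(4*u + x)) = 4*u^2 + 5*u*x + x^2
(4) = gcd((p - 7)*(p + sqrt(2)/2), (p - 7*sqrt(2))*(p + 7*sqrt(2))) = 1
(5) = gcd((j - 3)^2*(j + 1), (j - 4)*(j + 1/2)*(j + 1)) = j + 1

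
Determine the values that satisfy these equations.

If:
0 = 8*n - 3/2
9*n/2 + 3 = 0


Then:
No Solution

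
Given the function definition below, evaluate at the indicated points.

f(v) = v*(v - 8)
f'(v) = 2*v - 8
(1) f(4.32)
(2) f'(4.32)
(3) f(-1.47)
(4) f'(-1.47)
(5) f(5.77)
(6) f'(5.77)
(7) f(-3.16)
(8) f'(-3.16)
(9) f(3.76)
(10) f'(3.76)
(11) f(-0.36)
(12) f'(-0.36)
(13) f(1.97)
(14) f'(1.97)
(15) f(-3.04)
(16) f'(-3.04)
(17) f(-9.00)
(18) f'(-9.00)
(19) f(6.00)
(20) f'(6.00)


(1) = -15.90
(2) = 0.64
(3) = 13.92
(4) = -10.94
(5) = -12.87
(6) = 3.54
(7) = 35.27
(8) = -14.32
(9) = -15.94
(10) = -0.48
(11) = 3.01
(12) = -8.72
(13) = -11.88
(14) = -4.06
(15) = 33.56
(16) = -14.08
(17) = 153.00
(18) = -26.00
(19) = -12.00
(20) = 4.00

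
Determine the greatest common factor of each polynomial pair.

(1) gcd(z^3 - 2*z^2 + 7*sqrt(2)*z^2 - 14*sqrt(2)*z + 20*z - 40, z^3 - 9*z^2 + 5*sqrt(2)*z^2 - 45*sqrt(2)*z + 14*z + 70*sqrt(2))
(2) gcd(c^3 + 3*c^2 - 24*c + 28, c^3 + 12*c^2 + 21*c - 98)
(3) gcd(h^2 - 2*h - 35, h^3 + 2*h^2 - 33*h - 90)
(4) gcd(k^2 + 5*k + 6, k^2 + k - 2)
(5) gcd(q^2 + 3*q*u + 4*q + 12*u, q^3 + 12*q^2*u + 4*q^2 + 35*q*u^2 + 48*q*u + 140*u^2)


(1) = gcd((z - 2)*(z + 2*sqrt(2))*(z + 5*sqrt(2)), (z - 7)*(z - 2)*(z + 5*sqrt(2))) = z^2 + z*(-2 + 5*sqrt(2)) - 10*sqrt(2)
(2) = c^2 + 5*c - 14
(3) = gcd((h - 7)*(h + 5), (h - 6)*(h + 3)*(h + 5)) = h + 5
(4) = gcd((k + 2)*(k + 3), (k - 1)*(k + 2)) = k + 2
(5) = gcd((q + 4)*(q + 3*u), (q + 4)*(q + 5*u)*(q + 7*u)) = q + 4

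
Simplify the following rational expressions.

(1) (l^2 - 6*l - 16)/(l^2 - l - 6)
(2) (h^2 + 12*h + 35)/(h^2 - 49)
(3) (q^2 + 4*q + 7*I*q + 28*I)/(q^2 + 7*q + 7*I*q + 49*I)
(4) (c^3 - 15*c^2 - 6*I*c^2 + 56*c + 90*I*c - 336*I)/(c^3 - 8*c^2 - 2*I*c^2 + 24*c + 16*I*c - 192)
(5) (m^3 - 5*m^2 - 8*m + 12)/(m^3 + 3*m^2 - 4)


(1) = (l - 8)/(l - 3)
(2) = (h + 5)/(h - 7)
(3) = (q + 4)/(q + 7)
(4) = (c - 7)/(c + 4*I)
(5) = (m - 6)/(m + 2)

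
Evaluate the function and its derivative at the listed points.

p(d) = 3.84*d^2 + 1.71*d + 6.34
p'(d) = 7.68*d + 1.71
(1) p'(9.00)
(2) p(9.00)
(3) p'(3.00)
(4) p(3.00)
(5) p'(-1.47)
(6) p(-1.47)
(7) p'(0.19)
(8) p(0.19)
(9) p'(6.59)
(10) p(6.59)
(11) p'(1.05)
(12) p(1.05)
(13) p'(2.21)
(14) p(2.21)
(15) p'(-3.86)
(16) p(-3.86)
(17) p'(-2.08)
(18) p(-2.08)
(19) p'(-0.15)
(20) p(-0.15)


(1) = 70.83
(2) = 332.77
(3) = 24.75
(4) = 46.03
(5) = -9.58
(6) = 12.12
(7) = 3.17
(8) = 6.80
(9) = 52.32
(10) = 184.37
(11) = 9.77
(12) = 12.37
(13) = 18.68
(14) = 28.87
(15) = -27.93
(16) = 56.95
(17) = -14.26
(18) = 19.40
(19) = 0.56
(20) = 6.17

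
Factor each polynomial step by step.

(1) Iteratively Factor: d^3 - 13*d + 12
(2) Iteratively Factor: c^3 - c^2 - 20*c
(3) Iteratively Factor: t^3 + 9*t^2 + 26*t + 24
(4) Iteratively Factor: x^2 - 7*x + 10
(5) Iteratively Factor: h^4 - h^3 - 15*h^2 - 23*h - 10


(1) = (d + 4)*(d^2 - 4*d + 3) = (d - 1)*(d + 4)*(d - 3)
(2) = (c)*(c^2 - c - 20) = c*(c + 4)*(c - 5)
(3) = (t + 2)*(t^2 + 7*t + 12) = (t + 2)*(t + 4)*(t + 3)
(4) = (x - 2)*(x - 5)
(5) = (h + 2)*(h^3 - 3*h^2 - 9*h - 5) = (h + 1)*(h + 2)*(h^2 - 4*h - 5) = (h - 5)*(h + 1)*(h + 2)*(h + 1)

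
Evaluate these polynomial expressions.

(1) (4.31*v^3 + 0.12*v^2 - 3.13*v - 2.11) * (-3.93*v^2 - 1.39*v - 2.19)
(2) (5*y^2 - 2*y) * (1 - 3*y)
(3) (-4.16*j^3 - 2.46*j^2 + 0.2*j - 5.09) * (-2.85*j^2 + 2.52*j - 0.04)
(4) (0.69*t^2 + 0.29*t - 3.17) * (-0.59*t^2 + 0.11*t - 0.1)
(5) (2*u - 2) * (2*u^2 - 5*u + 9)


(1) = -16.9383*v^5 - 6.4625*v^4 + 2.6952*v^3 + 12.3802*v^2 + 9.7876*v + 4.6209
(2) = -15*y^3 + 11*y^2 - 2*y
(3) = 11.856*j^5 - 3.4722*j^4 - 6.6028*j^3 + 15.1089*j^2 - 12.8348*j + 0.2036
(4) = -0.4071*t^4 - 0.0952*t^3 + 1.8332*t^2 - 0.3777*t + 0.317
(5) = 4*u^3 - 14*u^2 + 28*u - 18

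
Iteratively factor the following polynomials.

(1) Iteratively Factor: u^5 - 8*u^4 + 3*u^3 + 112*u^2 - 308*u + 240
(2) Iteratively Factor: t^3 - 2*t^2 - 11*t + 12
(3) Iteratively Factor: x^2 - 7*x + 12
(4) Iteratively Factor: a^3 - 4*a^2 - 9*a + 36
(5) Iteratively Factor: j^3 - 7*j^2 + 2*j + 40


(1) = (u - 2)*(u^4 - 6*u^3 - 9*u^2 + 94*u - 120) = (u - 2)*(u + 4)*(u^3 - 10*u^2 + 31*u - 30) = (u - 3)*(u - 2)*(u + 4)*(u^2 - 7*u + 10) = (u - 5)*(u - 3)*(u - 2)*(u + 4)*(u - 2)
(2) = (t - 1)*(t^2 - t - 12) = (t - 1)*(t + 3)*(t - 4)
(3) = (x - 3)*(x - 4)
(4) = (a - 3)*(a^2 - a - 12) = (a - 3)*(a + 3)*(a - 4)
(5) = (j + 2)*(j^2 - 9*j + 20) = (j - 4)*(j + 2)*(j - 5)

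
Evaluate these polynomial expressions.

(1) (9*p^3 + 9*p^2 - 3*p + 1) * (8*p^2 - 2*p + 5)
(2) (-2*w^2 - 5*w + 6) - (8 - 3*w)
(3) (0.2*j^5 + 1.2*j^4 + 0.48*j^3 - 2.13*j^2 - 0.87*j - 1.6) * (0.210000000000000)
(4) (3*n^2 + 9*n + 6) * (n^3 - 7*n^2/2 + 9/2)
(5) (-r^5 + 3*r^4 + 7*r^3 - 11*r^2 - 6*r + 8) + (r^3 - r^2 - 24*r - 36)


(1) = 72*p^5 + 54*p^4 + 3*p^3 + 59*p^2 - 17*p + 5
(2) = -2*w^2 - 2*w - 2
(3) = 0.042*j^5 + 0.252*j^4 + 0.1008*j^3 - 0.4473*j^2 - 0.1827*j - 0.336
(4) = 3*n^5 - 3*n^4/2 - 51*n^3/2 - 15*n^2/2 + 81*n/2 + 27
(5) = -r^5 + 3*r^4 + 8*r^3 - 12*r^2 - 30*r - 28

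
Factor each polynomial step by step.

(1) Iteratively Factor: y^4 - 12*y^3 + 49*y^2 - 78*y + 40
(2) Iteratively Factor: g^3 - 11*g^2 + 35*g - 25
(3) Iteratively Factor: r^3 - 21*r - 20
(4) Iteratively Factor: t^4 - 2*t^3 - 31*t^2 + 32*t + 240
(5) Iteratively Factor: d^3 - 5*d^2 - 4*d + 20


(1) = (y - 4)*(y^3 - 8*y^2 + 17*y - 10) = (y - 5)*(y - 4)*(y^2 - 3*y + 2) = (y - 5)*(y - 4)*(y - 1)*(y - 2)
(2) = (g - 5)*(g^2 - 6*g + 5) = (g - 5)*(g - 1)*(g - 5)
(3) = (r + 4)*(r^2 - 4*r - 5) = (r + 1)*(r + 4)*(r - 5)
(4) = (t + 4)*(t^3 - 6*t^2 - 7*t + 60) = (t + 3)*(t + 4)*(t^2 - 9*t + 20) = (t - 4)*(t + 3)*(t + 4)*(t - 5)
(5) = (d - 2)*(d^2 - 3*d - 10) = (d - 5)*(d - 2)*(d + 2)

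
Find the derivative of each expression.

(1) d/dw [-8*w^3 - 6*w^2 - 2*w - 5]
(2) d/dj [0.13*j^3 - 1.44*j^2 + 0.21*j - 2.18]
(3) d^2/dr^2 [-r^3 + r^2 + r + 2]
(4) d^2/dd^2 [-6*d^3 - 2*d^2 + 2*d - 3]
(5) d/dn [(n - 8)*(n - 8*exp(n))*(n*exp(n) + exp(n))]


(1) = -24*w^2 - 12*w - 2
(2) = 0.39*j^2 - 2.88*j + 0.21
(3) = 2 - 6*r
(4) = -36*d - 4
(5) = (n^3 - 16*n^2*exp(n) - 4*n^2 + 96*n*exp(n) - 22*n + 184*exp(n) - 8)*exp(n)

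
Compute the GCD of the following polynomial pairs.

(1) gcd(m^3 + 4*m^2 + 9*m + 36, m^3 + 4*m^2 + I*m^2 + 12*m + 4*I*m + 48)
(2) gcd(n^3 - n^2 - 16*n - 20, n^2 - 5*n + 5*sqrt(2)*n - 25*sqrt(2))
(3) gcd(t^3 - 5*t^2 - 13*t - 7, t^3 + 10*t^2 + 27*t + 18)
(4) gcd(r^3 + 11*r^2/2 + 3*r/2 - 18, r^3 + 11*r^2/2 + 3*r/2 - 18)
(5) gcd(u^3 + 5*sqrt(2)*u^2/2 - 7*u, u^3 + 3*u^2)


(1) = m^2 + m*(4 - 3*I) - 12*I
(2) = n - 5
(3) = gcd((t - 7)*(t + 1)^2, (t + 1)*(t + 3)*(t + 6)) = t + 1
(4) = gcd((r - 3/2)*(r + 3)*(r + 4), (r - 3/2)*(r + 3)*(r + 4)) = r^3 + 11*r^2/2 + 3*r/2 - 18
(5) = u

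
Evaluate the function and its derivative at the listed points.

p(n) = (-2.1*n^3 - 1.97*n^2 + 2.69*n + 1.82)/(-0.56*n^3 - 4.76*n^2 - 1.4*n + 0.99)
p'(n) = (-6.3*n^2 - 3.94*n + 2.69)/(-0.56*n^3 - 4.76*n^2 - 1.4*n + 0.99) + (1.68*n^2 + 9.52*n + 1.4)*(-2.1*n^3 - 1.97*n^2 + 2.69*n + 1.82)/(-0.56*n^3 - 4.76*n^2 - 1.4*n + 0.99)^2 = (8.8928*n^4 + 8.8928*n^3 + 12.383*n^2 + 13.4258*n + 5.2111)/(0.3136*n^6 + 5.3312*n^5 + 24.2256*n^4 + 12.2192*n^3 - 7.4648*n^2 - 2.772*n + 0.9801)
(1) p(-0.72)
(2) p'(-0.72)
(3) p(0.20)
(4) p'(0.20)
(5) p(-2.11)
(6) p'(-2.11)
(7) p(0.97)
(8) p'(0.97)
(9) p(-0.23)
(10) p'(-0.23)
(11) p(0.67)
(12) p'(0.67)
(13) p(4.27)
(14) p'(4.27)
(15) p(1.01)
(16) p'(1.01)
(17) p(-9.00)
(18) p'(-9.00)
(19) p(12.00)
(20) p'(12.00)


(1) = 1.36
(2) = 15.24
(3) = 4.39
(4) = 31.95
(5) = -0.59
(6) = 0.87
(7) = -0.12
(8) = 1.60
(9) = 1.05
(10) = 2.37
(11) = -0.93
(12) = 4.77
(13) = 1.37
(14) = 0.21
(15) = -0.06
(16) = 1.45
(17) = 37.19
(18) = 40.10
(19) = 2.32
(20) = 0.07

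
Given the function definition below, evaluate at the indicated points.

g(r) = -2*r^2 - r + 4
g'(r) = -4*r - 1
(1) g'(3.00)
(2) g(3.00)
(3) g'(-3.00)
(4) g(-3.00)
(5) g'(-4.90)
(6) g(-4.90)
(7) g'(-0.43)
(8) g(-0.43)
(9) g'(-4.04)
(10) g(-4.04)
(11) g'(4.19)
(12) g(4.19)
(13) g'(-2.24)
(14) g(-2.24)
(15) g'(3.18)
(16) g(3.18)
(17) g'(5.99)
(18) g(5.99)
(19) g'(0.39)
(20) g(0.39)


(1) = -13.00
(2) = -17.00
(3) = 11.00
(4) = -11.00
(5) = 18.60
(6) = -39.12
(7) = 0.72
(8) = 4.06
(9) = 15.16
(10) = -24.60
(11) = -17.76
(12) = -35.30
(13) = 7.96
(14) = -3.80
(15) = -13.72
(16) = -19.40
(17) = -24.96
(18) = -73.75
(19) = -2.56
(20) = 3.31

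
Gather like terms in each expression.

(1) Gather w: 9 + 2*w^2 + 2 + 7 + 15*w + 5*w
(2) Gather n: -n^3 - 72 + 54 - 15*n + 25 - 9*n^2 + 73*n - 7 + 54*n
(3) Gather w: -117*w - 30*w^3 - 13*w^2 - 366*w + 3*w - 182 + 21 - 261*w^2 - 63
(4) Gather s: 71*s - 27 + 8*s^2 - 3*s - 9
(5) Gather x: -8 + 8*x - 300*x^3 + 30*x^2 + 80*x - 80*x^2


(1) = 2*w^2 + 20*w + 18
(2) = -n^3 - 9*n^2 + 112*n
(3) = -30*w^3 - 274*w^2 - 480*w - 224
(4) = 8*s^2 + 68*s - 36
(5) = -300*x^3 - 50*x^2 + 88*x - 8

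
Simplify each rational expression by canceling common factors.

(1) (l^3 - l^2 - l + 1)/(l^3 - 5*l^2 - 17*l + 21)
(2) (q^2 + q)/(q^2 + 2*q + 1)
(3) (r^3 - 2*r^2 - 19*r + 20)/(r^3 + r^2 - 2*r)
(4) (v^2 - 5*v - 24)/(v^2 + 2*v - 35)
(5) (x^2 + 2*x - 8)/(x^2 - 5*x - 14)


(1) = (l^2 - 1)/(l^2 - 4*l - 21)
(2) = q/(q + 1)
(3) = (r^2 - r - 20)/(r^2 + 2*r)
(4) = (v^2 - 5*v - 24)/(v^2 + 2*v - 35)
(5) = (x^2 + 2*x - 8)/(x^2 - 5*x - 14)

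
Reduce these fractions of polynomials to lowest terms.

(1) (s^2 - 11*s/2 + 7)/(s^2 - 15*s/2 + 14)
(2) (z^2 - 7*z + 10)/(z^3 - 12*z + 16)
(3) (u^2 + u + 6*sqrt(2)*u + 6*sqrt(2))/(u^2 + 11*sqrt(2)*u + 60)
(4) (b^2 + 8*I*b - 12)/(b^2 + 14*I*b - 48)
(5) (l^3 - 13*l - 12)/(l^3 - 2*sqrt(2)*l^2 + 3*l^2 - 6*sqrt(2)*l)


(1) = (s - 2)/(s - 4)
(2) = (z - 5)/(z^2 + 2*z - 8)
(3) = (u + 1)/(u + 5*sqrt(2))
(4) = (b + 2*I)/(b + 8*I)
(5) = (l^2 - 3*l - 4)/(l^2 - 2*sqrt(2)*l)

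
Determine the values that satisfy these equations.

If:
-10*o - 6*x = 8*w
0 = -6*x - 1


Then:
o = 1/10 - 4*w/5
x = -1/6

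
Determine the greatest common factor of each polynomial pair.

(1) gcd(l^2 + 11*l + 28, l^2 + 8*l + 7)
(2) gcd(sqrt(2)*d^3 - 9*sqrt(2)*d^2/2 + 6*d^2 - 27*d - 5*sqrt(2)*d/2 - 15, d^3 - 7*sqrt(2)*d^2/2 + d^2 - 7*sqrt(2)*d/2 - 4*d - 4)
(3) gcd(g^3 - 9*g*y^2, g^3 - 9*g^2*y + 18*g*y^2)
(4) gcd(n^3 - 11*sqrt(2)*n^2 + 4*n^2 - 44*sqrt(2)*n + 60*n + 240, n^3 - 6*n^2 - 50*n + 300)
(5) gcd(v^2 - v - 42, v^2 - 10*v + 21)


(1) = l + 7
(2) = gcd((d - 5)*(d + 3*sqrt(2))*(sqrt(2)*d + sqrt(2)/2), (d + 1)*(d - 4*sqrt(2))*(d + sqrt(2)/2)) = 1
(3) = gcd(g*(g - 3*y)*(g + 3*y), g*(g - 6*y)*(g - 3*y)) = -g^2 + 3*g*y
(4) = n - 5*sqrt(2)
(5) = gcd((v - 7)*(v + 6), (v - 7)*(v - 3)) = v - 7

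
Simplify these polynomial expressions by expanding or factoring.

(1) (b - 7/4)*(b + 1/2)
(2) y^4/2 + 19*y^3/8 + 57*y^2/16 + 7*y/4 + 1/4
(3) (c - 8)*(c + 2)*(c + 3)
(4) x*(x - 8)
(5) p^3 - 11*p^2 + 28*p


(1) = b^2 - 5*b/4 - 7/8
(2) = (y/2 + 1)*(y + 1/4)*(y + 1/2)*(y + 2)
(3) = c^3 - 3*c^2 - 34*c - 48
(4) = x^2 - 8*x
(5) = p*(p - 7)*(p - 4)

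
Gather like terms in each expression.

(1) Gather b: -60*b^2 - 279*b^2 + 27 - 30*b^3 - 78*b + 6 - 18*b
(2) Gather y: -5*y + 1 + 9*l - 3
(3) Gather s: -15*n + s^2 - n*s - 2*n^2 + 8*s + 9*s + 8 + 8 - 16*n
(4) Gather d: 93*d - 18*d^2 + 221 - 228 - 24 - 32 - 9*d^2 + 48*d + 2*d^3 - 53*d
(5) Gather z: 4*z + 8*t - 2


(1) = -30*b^3 - 339*b^2 - 96*b + 33
(2) = 9*l - 5*y - 2
(3) = -2*n^2 - 31*n + s^2 + s*(17 - n) + 16
(4) = 2*d^3 - 27*d^2 + 88*d - 63
(5) = 8*t + 4*z - 2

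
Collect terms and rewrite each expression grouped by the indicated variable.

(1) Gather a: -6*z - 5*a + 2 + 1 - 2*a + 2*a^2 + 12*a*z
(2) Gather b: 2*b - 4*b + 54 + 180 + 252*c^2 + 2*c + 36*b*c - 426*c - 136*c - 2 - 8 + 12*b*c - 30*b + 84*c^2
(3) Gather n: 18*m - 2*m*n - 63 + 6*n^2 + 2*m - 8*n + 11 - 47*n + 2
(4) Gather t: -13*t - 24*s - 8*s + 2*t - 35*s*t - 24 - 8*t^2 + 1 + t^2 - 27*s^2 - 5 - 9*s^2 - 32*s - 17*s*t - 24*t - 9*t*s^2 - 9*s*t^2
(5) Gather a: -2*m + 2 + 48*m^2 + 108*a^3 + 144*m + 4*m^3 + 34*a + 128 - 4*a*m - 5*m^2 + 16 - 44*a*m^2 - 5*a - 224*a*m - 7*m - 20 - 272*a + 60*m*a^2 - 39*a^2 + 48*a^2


(1) = 2*a^2 + a*(12*z - 7) - 6*z + 3
(2) = b*(48*c - 32) + 336*c^2 - 560*c + 224
(3) = 20*m + 6*n^2 + n*(-2*m - 55) - 50
(4) = -36*s^2 - 64*s + t^2*(-9*s - 7) + t*(-9*s^2 - 52*s - 35) - 28
(5) = 108*a^3 + a^2*(60*m + 9) + a*(-44*m^2 - 228*m - 243) + 4*m^3 + 43*m^2 + 135*m + 126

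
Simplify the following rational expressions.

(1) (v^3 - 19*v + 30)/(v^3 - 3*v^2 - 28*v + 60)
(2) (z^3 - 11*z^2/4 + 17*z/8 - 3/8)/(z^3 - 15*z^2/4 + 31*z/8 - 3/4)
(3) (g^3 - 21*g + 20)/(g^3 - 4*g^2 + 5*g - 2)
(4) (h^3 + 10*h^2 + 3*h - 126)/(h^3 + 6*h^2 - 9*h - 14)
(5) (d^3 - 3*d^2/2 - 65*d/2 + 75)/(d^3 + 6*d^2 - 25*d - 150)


(1) = (v - 3)/(v - 6)
(2) = (z - 1)/(z - 2)
(3) = (g^2 + g - 20)/(g^2 - 3*g + 2)
(4) = (h^2 + 3*h - 18)/(h^2 - h - 2)
(5) = (2*d - 5)/(2*d + 10)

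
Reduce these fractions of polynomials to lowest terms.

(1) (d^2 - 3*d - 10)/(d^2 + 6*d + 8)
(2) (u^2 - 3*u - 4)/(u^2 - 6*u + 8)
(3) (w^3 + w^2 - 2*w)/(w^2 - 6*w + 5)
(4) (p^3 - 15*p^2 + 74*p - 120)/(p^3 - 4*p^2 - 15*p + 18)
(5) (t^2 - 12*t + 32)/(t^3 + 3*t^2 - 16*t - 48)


(1) = (d - 5)/(d + 4)
(2) = (u + 1)/(u - 2)
(3) = (w^2 + 2*w)/(w - 5)
(4) = (p^2 - 9*p + 20)/(p^2 + 2*p - 3)
(5) = (t - 8)/(t^2 + 7*t + 12)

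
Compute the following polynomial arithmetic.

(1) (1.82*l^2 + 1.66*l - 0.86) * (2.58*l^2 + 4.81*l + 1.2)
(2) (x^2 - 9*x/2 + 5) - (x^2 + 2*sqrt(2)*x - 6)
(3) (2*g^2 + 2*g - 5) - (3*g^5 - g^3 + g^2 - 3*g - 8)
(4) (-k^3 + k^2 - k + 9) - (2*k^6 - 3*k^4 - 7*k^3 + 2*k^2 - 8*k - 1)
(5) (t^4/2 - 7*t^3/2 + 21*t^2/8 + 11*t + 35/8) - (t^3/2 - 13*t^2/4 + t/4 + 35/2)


(1) = 4.6956*l^4 + 13.037*l^3 + 7.9498*l^2 - 2.1446*l - 1.032
(2) = -9*x/2 - 2*sqrt(2)*x + 11
(3) = -3*g^5 + g^3 + g^2 + 5*g + 3
(4) = -2*k^6 + 3*k^4 + 6*k^3 - k^2 + 7*k + 10
(5) = t^4/2 - 4*t^3 + 47*t^2/8 + 43*t/4 - 105/8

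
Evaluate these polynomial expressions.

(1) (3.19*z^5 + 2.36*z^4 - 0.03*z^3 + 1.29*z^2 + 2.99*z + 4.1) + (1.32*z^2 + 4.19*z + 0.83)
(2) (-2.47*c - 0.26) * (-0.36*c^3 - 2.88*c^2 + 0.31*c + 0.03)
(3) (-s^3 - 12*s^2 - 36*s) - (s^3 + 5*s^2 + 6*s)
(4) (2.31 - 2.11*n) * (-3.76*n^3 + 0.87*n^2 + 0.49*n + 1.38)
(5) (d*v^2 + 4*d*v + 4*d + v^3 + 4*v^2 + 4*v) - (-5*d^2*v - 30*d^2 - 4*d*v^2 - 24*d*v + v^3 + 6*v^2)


(1) = 3.19*z^5 + 2.36*z^4 - 0.03*z^3 + 2.61*z^2 + 7.18*z + 4.93
(2) = 0.8892*c^4 + 7.2072*c^3 - 0.0169*c^2 - 0.1547*c - 0.0078
(3) = -2*s^3 - 17*s^2 - 42*s
(4) = 7.9336*n^4 - 10.5213*n^3 + 0.9758*n^2 - 1.7799*n + 3.1878
(5) = 5*d^2*v + 30*d^2 + 5*d*v^2 + 28*d*v + 4*d - 2*v^2 + 4*v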